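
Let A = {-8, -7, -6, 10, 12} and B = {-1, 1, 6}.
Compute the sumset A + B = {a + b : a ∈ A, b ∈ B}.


A + B = {a + b : a ∈ A, b ∈ B}.
Enumerate all |A|·|B| = 5·3 = 15 pairs (a, b) and collect distinct sums.
a = -8: -8+-1=-9, -8+1=-7, -8+6=-2
a = -7: -7+-1=-8, -7+1=-6, -7+6=-1
a = -6: -6+-1=-7, -6+1=-5, -6+6=0
a = 10: 10+-1=9, 10+1=11, 10+6=16
a = 12: 12+-1=11, 12+1=13, 12+6=18
Collecting distinct sums: A + B = {-9, -8, -7, -6, -5, -2, -1, 0, 9, 11, 13, 16, 18}
|A + B| = 13

A + B = {-9, -8, -7, -6, -5, -2, -1, 0, 9, 11, 13, 16, 18}


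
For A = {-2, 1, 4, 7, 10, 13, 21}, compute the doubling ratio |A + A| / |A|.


|A| = 7.
Compute A + A by enumerating all 49 pairs.
A + A = {-4, -1, 2, 5, 8, 11, 14, 17, 19, 20, 22, 23, 25, 26, 28, 31, 34, 42}, so |A + A| = 18.
K = |A + A| / |A| = 18/7 (already in lowest terms) ≈ 2.5714.
Reference: AP of size 7 gives K = 13/7 ≈ 1.8571; a fully generic set of size 7 gives K ≈ 4.0000.

|A| = 7, |A + A| = 18, K = 18/7.


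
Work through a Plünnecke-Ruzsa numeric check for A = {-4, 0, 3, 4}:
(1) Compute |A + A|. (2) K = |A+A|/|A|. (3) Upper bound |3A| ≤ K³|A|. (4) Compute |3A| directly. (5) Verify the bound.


|A| = 4.
Step 1: Compute A + A by enumerating all 16 pairs.
A + A = {-8, -4, -1, 0, 3, 4, 6, 7, 8}, so |A + A| = 9.
Step 2: Doubling constant K = |A + A|/|A| = 9/4 = 9/4 ≈ 2.2500.
Step 3: Plünnecke-Ruzsa gives |3A| ≤ K³·|A| = (2.2500)³ · 4 ≈ 45.5625.
Step 4: Compute 3A = A + A + A directly by enumerating all triples (a,b,c) ∈ A³; |3A| = 16.
Step 5: Check 16 ≤ 45.5625? Yes ✓.

K = 9/4, Plünnecke-Ruzsa bound K³|A| ≈ 45.5625, |3A| = 16, inequality holds.


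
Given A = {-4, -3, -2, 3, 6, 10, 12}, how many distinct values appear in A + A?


A + A = {a + a' : a, a' ∈ A}; |A| = 7.
General bounds: 2|A| - 1 ≤ |A + A| ≤ |A|(|A|+1)/2, i.e. 13 ≤ |A + A| ≤ 28.
Lower bound 2|A|-1 is attained iff A is an arithmetic progression.
Enumerate sums a + a' for a ≤ a' (symmetric, so this suffices):
a = -4: -4+-4=-8, -4+-3=-7, -4+-2=-6, -4+3=-1, -4+6=2, -4+10=6, -4+12=8
a = -3: -3+-3=-6, -3+-2=-5, -3+3=0, -3+6=3, -3+10=7, -3+12=9
a = -2: -2+-2=-4, -2+3=1, -2+6=4, -2+10=8, -2+12=10
a = 3: 3+3=6, 3+6=9, 3+10=13, 3+12=15
a = 6: 6+6=12, 6+10=16, 6+12=18
a = 10: 10+10=20, 10+12=22
a = 12: 12+12=24
Distinct sums: {-8, -7, -6, -5, -4, -1, 0, 1, 2, 3, 4, 6, 7, 8, 9, 10, 12, 13, 15, 16, 18, 20, 22, 24}
|A + A| = 24

|A + A| = 24


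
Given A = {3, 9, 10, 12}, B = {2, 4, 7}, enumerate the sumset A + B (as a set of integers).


A + B = {a + b : a ∈ A, b ∈ B}.
Enumerate all |A|·|B| = 4·3 = 12 pairs (a, b) and collect distinct sums.
a = 3: 3+2=5, 3+4=7, 3+7=10
a = 9: 9+2=11, 9+4=13, 9+7=16
a = 10: 10+2=12, 10+4=14, 10+7=17
a = 12: 12+2=14, 12+4=16, 12+7=19
Collecting distinct sums: A + B = {5, 7, 10, 11, 12, 13, 14, 16, 17, 19}
|A + B| = 10

A + B = {5, 7, 10, 11, 12, 13, 14, 16, 17, 19}


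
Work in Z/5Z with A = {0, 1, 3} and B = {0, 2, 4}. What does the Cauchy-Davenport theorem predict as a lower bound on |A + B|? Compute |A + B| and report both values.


Cauchy-Davenport: |A + B| ≥ min(p, |A| + |B| - 1) for A, B nonempty in Z/pZ.
|A| = 3, |B| = 3, p = 5.
CD lower bound = min(5, 3 + 3 - 1) = min(5, 5) = 5.
Compute A + B mod 5 directly:
a = 0: 0+0=0, 0+2=2, 0+4=4
a = 1: 1+0=1, 1+2=3, 1+4=0
a = 3: 3+0=3, 3+2=0, 3+4=2
A + B = {0, 1, 2, 3, 4}, so |A + B| = 5.
Verify: 5 ≥ 5? Yes ✓.

CD lower bound = 5, actual |A + B| = 5.


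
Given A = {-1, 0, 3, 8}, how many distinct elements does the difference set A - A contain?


A - A = {a - a' : a, a' ∈ A}; |A| = 4.
Bounds: 2|A|-1 ≤ |A - A| ≤ |A|² - |A| + 1, i.e. 7 ≤ |A - A| ≤ 13.
Note: 0 ∈ A - A always (from a - a). The set is symmetric: if d ∈ A - A then -d ∈ A - A.
Enumerate nonzero differences d = a - a' with a > a' (then include -d):
Positive differences: {1, 3, 4, 5, 8, 9}
Full difference set: {0} ∪ (positive diffs) ∪ (negative diffs).
|A - A| = 1 + 2·6 = 13 (matches direct enumeration: 13).

|A - A| = 13


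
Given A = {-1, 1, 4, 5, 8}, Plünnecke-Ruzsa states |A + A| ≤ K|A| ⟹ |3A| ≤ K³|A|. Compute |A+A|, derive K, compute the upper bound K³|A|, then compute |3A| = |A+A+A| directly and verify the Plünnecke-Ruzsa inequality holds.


|A| = 5.
Step 1: Compute A + A by enumerating all 25 pairs.
A + A = {-2, 0, 2, 3, 4, 5, 6, 7, 8, 9, 10, 12, 13, 16}, so |A + A| = 14.
Step 2: Doubling constant K = |A + A|/|A| = 14/5 = 14/5 ≈ 2.8000.
Step 3: Plünnecke-Ruzsa gives |3A| ≤ K³·|A| = (2.8000)³ · 5 ≈ 109.7600.
Step 4: Compute 3A = A + A + A directly by enumerating all triples (a,b,c) ∈ A³; |3A| = 23.
Step 5: Check 23 ≤ 109.7600? Yes ✓.

K = 14/5, Plünnecke-Ruzsa bound K³|A| ≈ 109.7600, |3A| = 23, inequality holds.


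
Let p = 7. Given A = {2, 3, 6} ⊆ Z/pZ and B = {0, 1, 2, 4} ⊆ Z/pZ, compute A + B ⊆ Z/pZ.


Work in Z/7Z: reduce every sum a + b modulo 7.
Enumerate all 12 pairs:
a = 2: 2+0=2, 2+1=3, 2+2=4, 2+4=6
a = 3: 3+0=3, 3+1=4, 3+2=5, 3+4=0
a = 6: 6+0=6, 6+1=0, 6+2=1, 6+4=3
Distinct residues collected: {0, 1, 2, 3, 4, 5, 6}
|A + B| = 7 (out of 7 total residues).

A + B = {0, 1, 2, 3, 4, 5, 6}


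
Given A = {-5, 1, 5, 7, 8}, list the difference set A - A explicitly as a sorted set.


A - A = {a - a' : a, a' ∈ A}.
Compute a - a' for each ordered pair (a, a'):
a = -5: -5--5=0, -5-1=-6, -5-5=-10, -5-7=-12, -5-8=-13
a = 1: 1--5=6, 1-1=0, 1-5=-4, 1-7=-6, 1-8=-7
a = 5: 5--5=10, 5-1=4, 5-5=0, 5-7=-2, 5-8=-3
a = 7: 7--5=12, 7-1=6, 7-5=2, 7-7=0, 7-8=-1
a = 8: 8--5=13, 8-1=7, 8-5=3, 8-7=1, 8-8=0
Collecting distinct values (and noting 0 appears from a-a):
A - A = {-13, -12, -10, -7, -6, -4, -3, -2, -1, 0, 1, 2, 3, 4, 6, 7, 10, 12, 13}
|A - A| = 19

A - A = {-13, -12, -10, -7, -6, -4, -3, -2, -1, 0, 1, 2, 3, 4, 6, 7, 10, 12, 13}


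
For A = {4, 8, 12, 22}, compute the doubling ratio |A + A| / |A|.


|A| = 4.
Compute A + A by enumerating all 16 pairs.
A + A = {8, 12, 16, 20, 24, 26, 30, 34, 44}, so |A + A| = 9.
K = |A + A| / |A| = 9/4 (already in lowest terms) ≈ 2.2500.
Reference: AP of size 4 gives K = 7/4 ≈ 1.7500; a fully generic set of size 4 gives K ≈ 2.5000.

|A| = 4, |A + A| = 9, K = 9/4.


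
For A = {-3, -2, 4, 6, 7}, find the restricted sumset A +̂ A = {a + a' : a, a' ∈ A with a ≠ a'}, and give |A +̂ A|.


Restricted sumset: A +̂ A = {a + a' : a ∈ A, a' ∈ A, a ≠ a'}.
Equivalently, take A + A and drop any sum 2a that is achievable ONLY as a + a for a ∈ A (i.e. sums representable only with equal summands).
Enumerate pairs (a, a') with a < a' (symmetric, so each unordered pair gives one sum; this covers all a ≠ a'):
  -3 + -2 = -5
  -3 + 4 = 1
  -3 + 6 = 3
  -3 + 7 = 4
  -2 + 4 = 2
  -2 + 6 = 4
  -2 + 7 = 5
  4 + 6 = 10
  4 + 7 = 11
  6 + 7 = 13
Collected distinct sums: {-5, 1, 2, 3, 4, 5, 10, 11, 13}
|A +̂ A| = 9
(Reference bound: |A +̂ A| ≥ 2|A| - 3 for |A| ≥ 2, with |A| = 5 giving ≥ 7.)

|A +̂ A| = 9


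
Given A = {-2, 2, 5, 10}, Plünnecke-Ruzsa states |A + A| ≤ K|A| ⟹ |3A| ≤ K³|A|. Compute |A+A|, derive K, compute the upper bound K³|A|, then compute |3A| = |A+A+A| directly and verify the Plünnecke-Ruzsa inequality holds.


|A| = 4.
Step 1: Compute A + A by enumerating all 16 pairs.
A + A = {-4, 0, 3, 4, 7, 8, 10, 12, 15, 20}, so |A + A| = 10.
Step 2: Doubling constant K = |A + A|/|A| = 10/4 = 10/4 ≈ 2.5000.
Step 3: Plünnecke-Ruzsa gives |3A| ≤ K³·|A| = (2.5000)³ · 4 ≈ 62.5000.
Step 4: Compute 3A = A + A + A directly by enumerating all triples (a,b,c) ∈ A³; |3A| = 19.
Step 5: Check 19 ≤ 62.5000? Yes ✓.

K = 10/4, Plünnecke-Ruzsa bound K³|A| ≈ 62.5000, |3A| = 19, inequality holds.


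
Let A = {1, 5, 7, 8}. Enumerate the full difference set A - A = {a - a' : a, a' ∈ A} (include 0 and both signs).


A - A = {a - a' : a, a' ∈ A}.
Compute a - a' for each ordered pair (a, a'):
a = 1: 1-1=0, 1-5=-4, 1-7=-6, 1-8=-7
a = 5: 5-1=4, 5-5=0, 5-7=-2, 5-8=-3
a = 7: 7-1=6, 7-5=2, 7-7=0, 7-8=-1
a = 8: 8-1=7, 8-5=3, 8-7=1, 8-8=0
Collecting distinct values (and noting 0 appears from a-a):
A - A = {-7, -6, -4, -3, -2, -1, 0, 1, 2, 3, 4, 6, 7}
|A - A| = 13

A - A = {-7, -6, -4, -3, -2, -1, 0, 1, 2, 3, 4, 6, 7}


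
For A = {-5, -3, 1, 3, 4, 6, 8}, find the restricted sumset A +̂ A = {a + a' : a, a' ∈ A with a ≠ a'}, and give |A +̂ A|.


Restricted sumset: A +̂ A = {a + a' : a ∈ A, a' ∈ A, a ≠ a'}.
Equivalently, take A + A and drop any sum 2a that is achievable ONLY as a + a for a ∈ A (i.e. sums representable only with equal summands).
Enumerate pairs (a, a') with a < a' (symmetric, so each unordered pair gives one sum; this covers all a ≠ a'):
  -5 + -3 = -8
  -5 + 1 = -4
  -5 + 3 = -2
  -5 + 4 = -1
  -5 + 6 = 1
  -5 + 8 = 3
  -3 + 1 = -2
  -3 + 3 = 0
  -3 + 4 = 1
  -3 + 6 = 3
  -3 + 8 = 5
  1 + 3 = 4
  1 + 4 = 5
  1 + 6 = 7
  1 + 8 = 9
  3 + 4 = 7
  3 + 6 = 9
  3 + 8 = 11
  4 + 6 = 10
  4 + 8 = 12
  6 + 8 = 14
Collected distinct sums: {-8, -4, -2, -1, 0, 1, 3, 4, 5, 7, 9, 10, 11, 12, 14}
|A +̂ A| = 15
(Reference bound: |A +̂ A| ≥ 2|A| - 3 for |A| ≥ 2, with |A| = 7 giving ≥ 11.)

|A +̂ A| = 15


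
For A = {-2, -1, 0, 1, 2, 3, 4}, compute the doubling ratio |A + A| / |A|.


|A| = 7.
Compute A + A by enumerating all 49 pairs.
A + A = {-4, -3, -2, -1, 0, 1, 2, 3, 4, 5, 6, 7, 8}, so |A + A| = 13.
K = |A + A| / |A| = 13/7 (already in lowest terms) ≈ 1.8571.
Reference: AP of size 7 gives K = 13/7 ≈ 1.8571; a fully generic set of size 7 gives K ≈ 4.0000.

|A| = 7, |A + A| = 13, K = 13/7.


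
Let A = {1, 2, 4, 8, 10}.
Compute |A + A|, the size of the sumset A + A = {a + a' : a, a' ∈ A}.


A + A = {a + a' : a, a' ∈ A}; |A| = 5.
General bounds: 2|A| - 1 ≤ |A + A| ≤ |A|(|A|+1)/2, i.e. 9 ≤ |A + A| ≤ 15.
Lower bound 2|A|-1 is attained iff A is an arithmetic progression.
Enumerate sums a + a' for a ≤ a' (symmetric, so this suffices):
a = 1: 1+1=2, 1+2=3, 1+4=5, 1+8=9, 1+10=11
a = 2: 2+2=4, 2+4=6, 2+8=10, 2+10=12
a = 4: 4+4=8, 4+8=12, 4+10=14
a = 8: 8+8=16, 8+10=18
a = 10: 10+10=20
Distinct sums: {2, 3, 4, 5, 6, 8, 9, 10, 11, 12, 14, 16, 18, 20}
|A + A| = 14

|A + A| = 14


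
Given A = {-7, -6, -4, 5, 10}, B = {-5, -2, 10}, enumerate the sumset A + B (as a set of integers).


A + B = {a + b : a ∈ A, b ∈ B}.
Enumerate all |A|·|B| = 5·3 = 15 pairs (a, b) and collect distinct sums.
a = -7: -7+-5=-12, -7+-2=-9, -7+10=3
a = -6: -6+-5=-11, -6+-2=-8, -6+10=4
a = -4: -4+-5=-9, -4+-2=-6, -4+10=6
a = 5: 5+-5=0, 5+-2=3, 5+10=15
a = 10: 10+-5=5, 10+-2=8, 10+10=20
Collecting distinct sums: A + B = {-12, -11, -9, -8, -6, 0, 3, 4, 5, 6, 8, 15, 20}
|A + B| = 13

A + B = {-12, -11, -9, -8, -6, 0, 3, 4, 5, 6, 8, 15, 20}


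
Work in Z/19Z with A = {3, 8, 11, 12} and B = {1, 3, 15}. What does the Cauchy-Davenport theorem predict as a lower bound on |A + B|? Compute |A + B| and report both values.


Cauchy-Davenport: |A + B| ≥ min(p, |A| + |B| - 1) for A, B nonempty in Z/pZ.
|A| = 4, |B| = 3, p = 19.
CD lower bound = min(19, 4 + 3 - 1) = min(19, 6) = 6.
Compute A + B mod 19 directly:
a = 3: 3+1=4, 3+3=6, 3+15=18
a = 8: 8+1=9, 8+3=11, 8+15=4
a = 11: 11+1=12, 11+3=14, 11+15=7
a = 12: 12+1=13, 12+3=15, 12+15=8
A + B = {4, 6, 7, 8, 9, 11, 12, 13, 14, 15, 18}, so |A + B| = 11.
Verify: 11 ≥ 6? Yes ✓.

CD lower bound = 6, actual |A + B| = 11.


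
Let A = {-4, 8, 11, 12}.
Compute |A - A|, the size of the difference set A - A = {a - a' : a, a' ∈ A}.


A - A = {a - a' : a, a' ∈ A}; |A| = 4.
Bounds: 2|A|-1 ≤ |A - A| ≤ |A|² - |A| + 1, i.e. 7 ≤ |A - A| ≤ 13.
Note: 0 ∈ A - A always (from a - a). The set is symmetric: if d ∈ A - A then -d ∈ A - A.
Enumerate nonzero differences d = a - a' with a > a' (then include -d):
Positive differences: {1, 3, 4, 12, 15, 16}
Full difference set: {0} ∪ (positive diffs) ∪ (negative diffs).
|A - A| = 1 + 2·6 = 13 (matches direct enumeration: 13).

|A - A| = 13


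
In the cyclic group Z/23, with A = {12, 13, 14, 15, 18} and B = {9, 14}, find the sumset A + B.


Work in Z/23Z: reduce every sum a + b modulo 23.
Enumerate all 10 pairs:
a = 12: 12+9=21, 12+14=3
a = 13: 13+9=22, 13+14=4
a = 14: 14+9=0, 14+14=5
a = 15: 15+9=1, 15+14=6
a = 18: 18+9=4, 18+14=9
Distinct residues collected: {0, 1, 3, 4, 5, 6, 9, 21, 22}
|A + B| = 9 (out of 23 total residues).

A + B = {0, 1, 3, 4, 5, 6, 9, 21, 22}


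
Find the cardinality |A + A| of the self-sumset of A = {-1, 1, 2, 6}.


A + A = {a + a' : a, a' ∈ A}; |A| = 4.
General bounds: 2|A| - 1 ≤ |A + A| ≤ |A|(|A|+1)/2, i.e. 7 ≤ |A + A| ≤ 10.
Lower bound 2|A|-1 is attained iff A is an arithmetic progression.
Enumerate sums a + a' for a ≤ a' (symmetric, so this suffices):
a = -1: -1+-1=-2, -1+1=0, -1+2=1, -1+6=5
a = 1: 1+1=2, 1+2=3, 1+6=7
a = 2: 2+2=4, 2+6=8
a = 6: 6+6=12
Distinct sums: {-2, 0, 1, 2, 3, 4, 5, 7, 8, 12}
|A + A| = 10

|A + A| = 10


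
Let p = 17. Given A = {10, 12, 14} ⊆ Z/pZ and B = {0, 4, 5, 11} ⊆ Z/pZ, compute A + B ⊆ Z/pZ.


Work in Z/17Z: reduce every sum a + b modulo 17.
Enumerate all 12 pairs:
a = 10: 10+0=10, 10+4=14, 10+5=15, 10+11=4
a = 12: 12+0=12, 12+4=16, 12+5=0, 12+11=6
a = 14: 14+0=14, 14+4=1, 14+5=2, 14+11=8
Distinct residues collected: {0, 1, 2, 4, 6, 8, 10, 12, 14, 15, 16}
|A + B| = 11 (out of 17 total residues).

A + B = {0, 1, 2, 4, 6, 8, 10, 12, 14, 15, 16}


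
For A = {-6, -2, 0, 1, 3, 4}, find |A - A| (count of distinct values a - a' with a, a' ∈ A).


A - A = {a - a' : a, a' ∈ A}; |A| = 6.
Bounds: 2|A|-1 ≤ |A - A| ≤ |A|² - |A| + 1, i.e. 11 ≤ |A - A| ≤ 31.
Note: 0 ∈ A - A always (from a - a). The set is symmetric: if d ∈ A - A then -d ∈ A - A.
Enumerate nonzero differences d = a - a' with a > a' (then include -d):
Positive differences: {1, 2, 3, 4, 5, 6, 7, 9, 10}
Full difference set: {0} ∪ (positive diffs) ∪ (negative diffs).
|A - A| = 1 + 2·9 = 19 (matches direct enumeration: 19).

|A - A| = 19


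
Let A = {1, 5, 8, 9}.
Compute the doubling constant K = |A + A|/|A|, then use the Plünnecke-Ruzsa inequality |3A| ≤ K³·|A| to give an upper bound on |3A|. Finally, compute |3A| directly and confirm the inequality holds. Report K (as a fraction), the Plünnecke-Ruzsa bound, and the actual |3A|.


|A| = 4.
Step 1: Compute A + A by enumerating all 16 pairs.
A + A = {2, 6, 9, 10, 13, 14, 16, 17, 18}, so |A + A| = 9.
Step 2: Doubling constant K = |A + A|/|A| = 9/4 = 9/4 ≈ 2.2500.
Step 3: Plünnecke-Ruzsa gives |3A| ≤ K³·|A| = (2.2500)³ · 4 ≈ 45.5625.
Step 4: Compute 3A = A + A + A directly by enumerating all triples (a,b,c) ∈ A³; |3A| = 16.
Step 5: Check 16 ≤ 45.5625? Yes ✓.

K = 9/4, Plünnecke-Ruzsa bound K³|A| ≈ 45.5625, |3A| = 16, inequality holds.


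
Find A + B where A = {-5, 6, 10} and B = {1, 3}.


A + B = {a + b : a ∈ A, b ∈ B}.
Enumerate all |A|·|B| = 3·2 = 6 pairs (a, b) and collect distinct sums.
a = -5: -5+1=-4, -5+3=-2
a = 6: 6+1=7, 6+3=9
a = 10: 10+1=11, 10+3=13
Collecting distinct sums: A + B = {-4, -2, 7, 9, 11, 13}
|A + B| = 6

A + B = {-4, -2, 7, 9, 11, 13}


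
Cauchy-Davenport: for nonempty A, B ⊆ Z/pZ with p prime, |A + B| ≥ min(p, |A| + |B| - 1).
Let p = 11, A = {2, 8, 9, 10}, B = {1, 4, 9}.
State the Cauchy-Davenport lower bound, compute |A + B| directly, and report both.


Cauchy-Davenport: |A + B| ≥ min(p, |A| + |B| - 1) for A, B nonempty in Z/pZ.
|A| = 4, |B| = 3, p = 11.
CD lower bound = min(11, 4 + 3 - 1) = min(11, 6) = 6.
Compute A + B mod 11 directly:
a = 2: 2+1=3, 2+4=6, 2+9=0
a = 8: 8+1=9, 8+4=1, 8+9=6
a = 9: 9+1=10, 9+4=2, 9+9=7
a = 10: 10+1=0, 10+4=3, 10+9=8
A + B = {0, 1, 2, 3, 6, 7, 8, 9, 10}, so |A + B| = 9.
Verify: 9 ≥ 6? Yes ✓.

CD lower bound = 6, actual |A + B| = 9.


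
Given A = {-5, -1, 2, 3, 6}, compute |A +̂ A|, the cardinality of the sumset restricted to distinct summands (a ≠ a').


Restricted sumset: A +̂ A = {a + a' : a ∈ A, a' ∈ A, a ≠ a'}.
Equivalently, take A + A and drop any sum 2a that is achievable ONLY as a + a for a ∈ A (i.e. sums representable only with equal summands).
Enumerate pairs (a, a') with a < a' (symmetric, so each unordered pair gives one sum; this covers all a ≠ a'):
  -5 + -1 = -6
  -5 + 2 = -3
  -5 + 3 = -2
  -5 + 6 = 1
  -1 + 2 = 1
  -1 + 3 = 2
  -1 + 6 = 5
  2 + 3 = 5
  2 + 6 = 8
  3 + 6 = 9
Collected distinct sums: {-6, -3, -2, 1, 2, 5, 8, 9}
|A +̂ A| = 8
(Reference bound: |A +̂ A| ≥ 2|A| - 3 for |A| ≥ 2, with |A| = 5 giving ≥ 7.)

|A +̂ A| = 8


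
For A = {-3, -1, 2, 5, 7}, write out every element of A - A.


A - A = {a - a' : a, a' ∈ A}.
Compute a - a' for each ordered pair (a, a'):
a = -3: -3--3=0, -3--1=-2, -3-2=-5, -3-5=-8, -3-7=-10
a = -1: -1--3=2, -1--1=0, -1-2=-3, -1-5=-6, -1-7=-8
a = 2: 2--3=5, 2--1=3, 2-2=0, 2-5=-3, 2-7=-5
a = 5: 5--3=8, 5--1=6, 5-2=3, 5-5=0, 5-7=-2
a = 7: 7--3=10, 7--1=8, 7-2=5, 7-5=2, 7-7=0
Collecting distinct values (and noting 0 appears from a-a):
A - A = {-10, -8, -6, -5, -3, -2, 0, 2, 3, 5, 6, 8, 10}
|A - A| = 13

A - A = {-10, -8, -6, -5, -3, -2, 0, 2, 3, 5, 6, 8, 10}


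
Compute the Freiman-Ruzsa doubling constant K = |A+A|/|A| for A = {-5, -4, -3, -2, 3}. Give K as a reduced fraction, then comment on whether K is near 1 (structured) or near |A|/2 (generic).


|A| = 5.
Compute A + A by enumerating all 25 pairs.
A + A = {-10, -9, -8, -7, -6, -5, -4, -2, -1, 0, 1, 6}, so |A + A| = 12.
K = |A + A| / |A| = 12/5 (already in lowest terms) ≈ 2.4000.
Reference: AP of size 5 gives K = 9/5 ≈ 1.8000; a fully generic set of size 5 gives K ≈ 3.0000.

|A| = 5, |A + A| = 12, K = 12/5.


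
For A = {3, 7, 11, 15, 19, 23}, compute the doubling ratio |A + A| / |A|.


|A| = 6.
Compute A + A by enumerating all 36 pairs.
A + A = {6, 10, 14, 18, 22, 26, 30, 34, 38, 42, 46}, so |A + A| = 11.
K = |A + A| / |A| = 11/6 (already in lowest terms) ≈ 1.8333.
Reference: AP of size 6 gives K = 11/6 ≈ 1.8333; a fully generic set of size 6 gives K ≈ 3.5000.

|A| = 6, |A + A| = 11, K = 11/6.


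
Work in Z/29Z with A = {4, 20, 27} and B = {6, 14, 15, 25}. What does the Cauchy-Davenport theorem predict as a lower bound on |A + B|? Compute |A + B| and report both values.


Cauchy-Davenport: |A + B| ≥ min(p, |A| + |B| - 1) for A, B nonempty in Z/pZ.
|A| = 3, |B| = 4, p = 29.
CD lower bound = min(29, 3 + 4 - 1) = min(29, 6) = 6.
Compute A + B mod 29 directly:
a = 4: 4+6=10, 4+14=18, 4+15=19, 4+25=0
a = 20: 20+6=26, 20+14=5, 20+15=6, 20+25=16
a = 27: 27+6=4, 27+14=12, 27+15=13, 27+25=23
A + B = {0, 4, 5, 6, 10, 12, 13, 16, 18, 19, 23, 26}, so |A + B| = 12.
Verify: 12 ≥ 6? Yes ✓.

CD lower bound = 6, actual |A + B| = 12.


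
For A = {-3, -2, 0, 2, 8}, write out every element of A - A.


A - A = {a - a' : a, a' ∈ A}.
Compute a - a' for each ordered pair (a, a'):
a = -3: -3--3=0, -3--2=-1, -3-0=-3, -3-2=-5, -3-8=-11
a = -2: -2--3=1, -2--2=0, -2-0=-2, -2-2=-4, -2-8=-10
a = 0: 0--3=3, 0--2=2, 0-0=0, 0-2=-2, 0-8=-8
a = 2: 2--3=5, 2--2=4, 2-0=2, 2-2=0, 2-8=-6
a = 8: 8--3=11, 8--2=10, 8-0=8, 8-2=6, 8-8=0
Collecting distinct values (and noting 0 appears from a-a):
A - A = {-11, -10, -8, -6, -5, -4, -3, -2, -1, 0, 1, 2, 3, 4, 5, 6, 8, 10, 11}
|A - A| = 19

A - A = {-11, -10, -8, -6, -5, -4, -3, -2, -1, 0, 1, 2, 3, 4, 5, 6, 8, 10, 11}


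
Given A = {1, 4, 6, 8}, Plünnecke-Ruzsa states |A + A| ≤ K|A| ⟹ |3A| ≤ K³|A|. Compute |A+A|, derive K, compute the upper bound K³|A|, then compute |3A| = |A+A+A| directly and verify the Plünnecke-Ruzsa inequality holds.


|A| = 4.
Step 1: Compute A + A by enumerating all 16 pairs.
A + A = {2, 5, 7, 8, 9, 10, 12, 14, 16}, so |A + A| = 9.
Step 2: Doubling constant K = |A + A|/|A| = 9/4 = 9/4 ≈ 2.2500.
Step 3: Plünnecke-Ruzsa gives |3A| ≤ K³·|A| = (2.2500)³ · 4 ≈ 45.5625.
Step 4: Compute 3A = A + A + A directly by enumerating all triples (a,b,c) ∈ A³; |3A| = 16.
Step 5: Check 16 ≤ 45.5625? Yes ✓.

K = 9/4, Plünnecke-Ruzsa bound K³|A| ≈ 45.5625, |3A| = 16, inequality holds.


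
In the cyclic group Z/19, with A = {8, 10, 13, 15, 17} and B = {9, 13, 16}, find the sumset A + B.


Work in Z/19Z: reduce every sum a + b modulo 19.
Enumerate all 15 pairs:
a = 8: 8+9=17, 8+13=2, 8+16=5
a = 10: 10+9=0, 10+13=4, 10+16=7
a = 13: 13+9=3, 13+13=7, 13+16=10
a = 15: 15+9=5, 15+13=9, 15+16=12
a = 17: 17+9=7, 17+13=11, 17+16=14
Distinct residues collected: {0, 2, 3, 4, 5, 7, 9, 10, 11, 12, 14, 17}
|A + B| = 12 (out of 19 total residues).

A + B = {0, 2, 3, 4, 5, 7, 9, 10, 11, 12, 14, 17}


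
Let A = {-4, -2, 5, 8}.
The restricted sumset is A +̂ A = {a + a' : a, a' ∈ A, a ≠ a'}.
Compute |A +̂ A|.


Restricted sumset: A +̂ A = {a + a' : a ∈ A, a' ∈ A, a ≠ a'}.
Equivalently, take A + A and drop any sum 2a that is achievable ONLY as a + a for a ∈ A (i.e. sums representable only with equal summands).
Enumerate pairs (a, a') with a < a' (symmetric, so each unordered pair gives one sum; this covers all a ≠ a'):
  -4 + -2 = -6
  -4 + 5 = 1
  -4 + 8 = 4
  -2 + 5 = 3
  -2 + 8 = 6
  5 + 8 = 13
Collected distinct sums: {-6, 1, 3, 4, 6, 13}
|A +̂ A| = 6
(Reference bound: |A +̂ A| ≥ 2|A| - 3 for |A| ≥ 2, with |A| = 4 giving ≥ 5.)

|A +̂ A| = 6


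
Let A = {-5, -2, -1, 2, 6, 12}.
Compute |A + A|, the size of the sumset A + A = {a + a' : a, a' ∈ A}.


A + A = {a + a' : a, a' ∈ A}; |A| = 6.
General bounds: 2|A| - 1 ≤ |A + A| ≤ |A|(|A|+1)/2, i.e. 11 ≤ |A + A| ≤ 21.
Lower bound 2|A|-1 is attained iff A is an arithmetic progression.
Enumerate sums a + a' for a ≤ a' (symmetric, so this suffices):
a = -5: -5+-5=-10, -5+-2=-7, -5+-1=-6, -5+2=-3, -5+6=1, -5+12=7
a = -2: -2+-2=-4, -2+-1=-3, -2+2=0, -2+6=4, -2+12=10
a = -1: -1+-1=-2, -1+2=1, -1+6=5, -1+12=11
a = 2: 2+2=4, 2+6=8, 2+12=14
a = 6: 6+6=12, 6+12=18
a = 12: 12+12=24
Distinct sums: {-10, -7, -6, -4, -3, -2, 0, 1, 4, 5, 7, 8, 10, 11, 12, 14, 18, 24}
|A + A| = 18

|A + A| = 18


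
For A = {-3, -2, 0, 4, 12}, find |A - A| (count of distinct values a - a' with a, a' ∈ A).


A - A = {a - a' : a, a' ∈ A}; |A| = 5.
Bounds: 2|A|-1 ≤ |A - A| ≤ |A|² - |A| + 1, i.e. 9 ≤ |A - A| ≤ 21.
Note: 0 ∈ A - A always (from a - a). The set is symmetric: if d ∈ A - A then -d ∈ A - A.
Enumerate nonzero differences d = a - a' with a > a' (then include -d):
Positive differences: {1, 2, 3, 4, 6, 7, 8, 12, 14, 15}
Full difference set: {0} ∪ (positive diffs) ∪ (negative diffs).
|A - A| = 1 + 2·10 = 21 (matches direct enumeration: 21).

|A - A| = 21


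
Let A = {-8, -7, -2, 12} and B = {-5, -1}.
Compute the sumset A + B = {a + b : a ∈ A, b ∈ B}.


A + B = {a + b : a ∈ A, b ∈ B}.
Enumerate all |A|·|B| = 4·2 = 8 pairs (a, b) and collect distinct sums.
a = -8: -8+-5=-13, -8+-1=-9
a = -7: -7+-5=-12, -7+-1=-8
a = -2: -2+-5=-7, -2+-1=-3
a = 12: 12+-5=7, 12+-1=11
Collecting distinct sums: A + B = {-13, -12, -9, -8, -7, -3, 7, 11}
|A + B| = 8

A + B = {-13, -12, -9, -8, -7, -3, 7, 11}


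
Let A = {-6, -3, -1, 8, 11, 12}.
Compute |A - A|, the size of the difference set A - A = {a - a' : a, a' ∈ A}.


A - A = {a - a' : a, a' ∈ A}; |A| = 6.
Bounds: 2|A|-1 ≤ |A - A| ≤ |A|² - |A| + 1, i.e. 11 ≤ |A - A| ≤ 31.
Note: 0 ∈ A - A always (from a - a). The set is symmetric: if d ∈ A - A then -d ∈ A - A.
Enumerate nonzero differences d = a - a' with a > a' (then include -d):
Positive differences: {1, 2, 3, 4, 5, 9, 11, 12, 13, 14, 15, 17, 18}
Full difference set: {0} ∪ (positive diffs) ∪ (negative diffs).
|A - A| = 1 + 2·13 = 27 (matches direct enumeration: 27).

|A - A| = 27


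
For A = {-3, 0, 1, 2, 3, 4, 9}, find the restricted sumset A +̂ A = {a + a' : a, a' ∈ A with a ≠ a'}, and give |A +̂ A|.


Restricted sumset: A +̂ A = {a + a' : a ∈ A, a' ∈ A, a ≠ a'}.
Equivalently, take A + A and drop any sum 2a that is achievable ONLY as a + a for a ∈ A (i.e. sums representable only with equal summands).
Enumerate pairs (a, a') with a < a' (symmetric, so each unordered pair gives one sum; this covers all a ≠ a'):
  -3 + 0 = -3
  -3 + 1 = -2
  -3 + 2 = -1
  -3 + 3 = 0
  -3 + 4 = 1
  -3 + 9 = 6
  0 + 1 = 1
  0 + 2 = 2
  0 + 3 = 3
  0 + 4 = 4
  0 + 9 = 9
  1 + 2 = 3
  1 + 3 = 4
  1 + 4 = 5
  1 + 9 = 10
  2 + 3 = 5
  2 + 4 = 6
  2 + 9 = 11
  3 + 4 = 7
  3 + 9 = 12
  4 + 9 = 13
Collected distinct sums: {-3, -2, -1, 0, 1, 2, 3, 4, 5, 6, 7, 9, 10, 11, 12, 13}
|A +̂ A| = 16
(Reference bound: |A +̂ A| ≥ 2|A| - 3 for |A| ≥ 2, with |A| = 7 giving ≥ 11.)

|A +̂ A| = 16


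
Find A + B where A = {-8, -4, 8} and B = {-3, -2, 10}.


A + B = {a + b : a ∈ A, b ∈ B}.
Enumerate all |A|·|B| = 3·3 = 9 pairs (a, b) and collect distinct sums.
a = -8: -8+-3=-11, -8+-2=-10, -8+10=2
a = -4: -4+-3=-7, -4+-2=-6, -4+10=6
a = 8: 8+-3=5, 8+-2=6, 8+10=18
Collecting distinct sums: A + B = {-11, -10, -7, -6, 2, 5, 6, 18}
|A + B| = 8

A + B = {-11, -10, -7, -6, 2, 5, 6, 18}


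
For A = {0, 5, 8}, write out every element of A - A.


A - A = {a - a' : a, a' ∈ A}.
Compute a - a' for each ordered pair (a, a'):
a = 0: 0-0=0, 0-5=-5, 0-8=-8
a = 5: 5-0=5, 5-5=0, 5-8=-3
a = 8: 8-0=8, 8-5=3, 8-8=0
Collecting distinct values (and noting 0 appears from a-a):
A - A = {-8, -5, -3, 0, 3, 5, 8}
|A - A| = 7

A - A = {-8, -5, -3, 0, 3, 5, 8}


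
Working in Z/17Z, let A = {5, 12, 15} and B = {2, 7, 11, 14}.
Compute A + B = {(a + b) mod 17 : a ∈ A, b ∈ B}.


Work in Z/17Z: reduce every sum a + b modulo 17.
Enumerate all 12 pairs:
a = 5: 5+2=7, 5+7=12, 5+11=16, 5+14=2
a = 12: 12+2=14, 12+7=2, 12+11=6, 12+14=9
a = 15: 15+2=0, 15+7=5, 15+11=9, 15+14=12
Distinct residues collected: {0, 2, 5, 6, 7, 9, 12, 14, 16}
|A + B| = 9 (out of 17 total residues).

A + B = {0, 2, 5, 6, 7, 9, 12, 14, 16}


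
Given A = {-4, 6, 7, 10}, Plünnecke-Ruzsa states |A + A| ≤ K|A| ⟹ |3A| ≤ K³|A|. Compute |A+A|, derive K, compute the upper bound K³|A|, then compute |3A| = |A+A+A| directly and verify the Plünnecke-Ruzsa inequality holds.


|A| = 4.
Step 1: Compute A + A by enumerating all 16 pairs.
A + A = {-8, 2, 3, 6, 12, 13, 14, 16, 17, 20}, so |A + A| = 10.
Step 2: Doubling constant K = |A + A|/|A| = 10/4 = 10/4 ≈ 2.5000.
Step 3: Plünnecke-Ruzsa gives |3A| ≤ K³·|A| = (2.5000)³ · 4 ≈ 62.5000.
Step 4: Compute 3A = A + A + A directly by enumerating all triples (a,b,c) ∈ A³; |3A| = 20.
Step 5: Check 20 ≤ 62.5000? Yes ✓.

K = 10/4, Plünnecke-Ruzsa bound K³|A| ≈ 62.5000, |3A| = 20, inequality holds.


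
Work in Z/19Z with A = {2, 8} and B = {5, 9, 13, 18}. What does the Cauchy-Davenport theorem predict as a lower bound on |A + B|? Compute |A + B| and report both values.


Cauchy-Davenport: |A + B| ≥ min(p, |A| + |B| - 1) for A, B nonempty in Z/pZ.
|A| = 2, |B| = 4, p = 19.
CD lower bound = min(19, 2 + 4 - 1) = min(19, 5) = 5.
Compute A + B mod 19 directly:
a = 2: 2+5=7, 2+9=11, 2+13=15, 2+18=1
a = 8: 8+5=13, 8+9=17, 8+13=2, 8+18=7
A + B = {1, 2, 7, 11, 13, 15, 17}, so |A + B| = 7.
Verify: 7 ≥ 5? Yes ✓.

CD lower bound = 5, actual |A + B| = 7.


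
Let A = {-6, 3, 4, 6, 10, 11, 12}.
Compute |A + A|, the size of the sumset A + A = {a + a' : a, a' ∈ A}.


A + A = {a + a' : a, a' ∈ A}; |A| = 7.
General bounds: 2|A| - 1 ≤ |A + A| ≤ |A|(|A|+1)/2, i.e. 13 ≤ |A + A| ≤ 28.
Lower bound 2|A|-1 is attained iff A is an arithmetic progression.
Enumerate sums a + a' for a ≤ a' (symmetric, so this suffices):
a = -6: -6+-6=-12, -6+3=-3, -6+4=-2, -6+6=0, -6+10=4, -6+11=5, -6+12=6
a = 3: 3+3=6, 3+4=7, 3+6=9, 3+10=13, 3+11=14, 3+12=15
a = 4: 4+4=8, 4+6=10, 4+10=14, 4+11=15, 4+12=16
a = 6: 6+6=12, 6+10=16, 6+11=17, 6+12=18
a = 10: 10+10=20, 10+11=21, 10+12=22
a = 11: 11+11=22, 11+12=23
a = 12: 12+12=24
Distinct sums: {-12, -3, -2, 0, 4, 5, 6, 7, 8, 9, 10, 12, 13, 14, 15, 16, 17, 18, 20, 21, 22, 23, 24}
|A + A| = 23

|A + A| = 23


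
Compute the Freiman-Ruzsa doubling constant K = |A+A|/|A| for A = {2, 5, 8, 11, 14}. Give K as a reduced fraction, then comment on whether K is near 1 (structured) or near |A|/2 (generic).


|A| = 5.
Compute A + A by enumerating all 25 pairs.
A + A = {4, 7, 10, 13, 16, 19, 22, 25, 28}, so |A + A| = 9.
K = |A + A| / |A| = 9/5 (already in lowest terms) ≈ 1.8000.
Reference: AP of size 5 gives K = 9/5 ≈ 1.8000; a fully generic set of size 5 gives K ≈ 3.0000.

|A| = 5, |A + A| = 9, K = 9/5.


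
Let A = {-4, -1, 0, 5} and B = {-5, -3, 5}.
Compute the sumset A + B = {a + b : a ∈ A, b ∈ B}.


A + B = {a + b : a ∈ A, b ∈ B}.
Enumerate all |A|·|B| = 4·3 = 12 pairs (a, b) and collect distinct sums.
a = -4: -4+-5=-9, -4+-3=-7, -4+5=1
a = -1: -1+-5=-6, -1+-3=-4, -1+5=4
a = 0: 0+-5=-5, 0+-3=-3, 0+5=5
a = 5: 5+-5=0, 5+-3=2, 5+5=10
Collecting distinct sums: A + B = {-9, -7, -6, -5, -4, -3, 0, 1, 2, 4, 5, 10}
|A + B| = 12

A + B = {-9, -7, -6, -5, -4, -3, 0, 1, 2, 4, 5, 10}


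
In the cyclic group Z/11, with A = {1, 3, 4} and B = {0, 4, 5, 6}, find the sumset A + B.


Work in Z/11Z: reduce every sum a + b modulo 11.
Enumerate all 12 pairs:
a = 1: 1+0=1, 1+4=5, 1+5=6, 1+6=7
a = 3: 3+0=3, 3+4=7, 3+5=8, 3+6=9
a = 4: 4+0=4, 4+4=8, 4+5=9, 4+6=10
Distinct residues collected: {1, 3, 4, 5, 6, 7, 8, 9, 10}
|A + B| = 9 (out of 11 total residues).

A + B = {1, 3, 4, 5, 6, 7, 8, 9, 10}


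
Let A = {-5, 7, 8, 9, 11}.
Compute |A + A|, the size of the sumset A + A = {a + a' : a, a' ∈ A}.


A + A = {a + a' : a, a' ∈ A}; |A| = 5.
General bounds: 2|A| - 1 ≤ |A + A| ≤ |A|(|A|+1)/2, i.e. 9 ≤ |A + A| ≤ 15.
Lower bound 2|A|-1 is attained iff A is an arithmetic progression.
Enumerate sums a + a' for a ≤ a' (symmetric, so this suffices):
a = -5: -5+-5=-10, -5+7=2, -5+8=3, -5+9=4, -5+11=6
a = 7: 7+7=14, 7+8=15, 7+9=16, 7+11=18
a = 8: 8+8=16, 8+9=17, 8+11=19
a = 9: 9+9=18, 9+11=20
a = 11: 11+11=22
Distinct sums: {-10, 2, 3, 4, 6, 14, 15, 16, 17, 18, 19, 20, 22}
|A + A| = 13

|A + A| = 13


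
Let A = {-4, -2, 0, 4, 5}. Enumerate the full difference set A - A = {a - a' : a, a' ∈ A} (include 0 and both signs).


A - A = {a - a' : a, a' ∈ A}.
Compute a - a' for each ordered pair (a, a'):
a = -4: -4--4=0, -4--2=-2, -4-0=-4, -4-4=-8, -4-5=-9
a = -2: -2--4=2, -2--2=0, -2-0=-2, -2-4=-6, -2-5=-7
a = 0: 0--4=4, 0--2=2, 0-0=0, 0-4=-4, 0-5=-5
a = 4: 4--4=8, 4--2=6, 4-0=4, 4-4=0, 4-5=-1
a = 5: 5--4=9, 5--2=7, 5-0=5, 5-4=1, 5-5=0
Collecting distinct values (and noting 0 appears from a-a):
A - A = {-9, -8, -7, -6, -5, -4, -2, -1, 0, 1, 2, 4, 5, 6, 7, 8, 9}
|A - A| = 17

A - A = {-9, -8, -7, -6, -5, -4, -2, -1, 0, 1, 2, 4, 5, 6, 7, 8, 9}


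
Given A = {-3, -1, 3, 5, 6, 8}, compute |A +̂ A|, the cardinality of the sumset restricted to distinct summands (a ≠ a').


Restricted sumset: A +̂ A = {a + a' : a ∈ A, a' ∈ A, a ≠ a'}.
Equivalently, take A + A and drop any sum 2a that is achievable ONLY as a + a for a ∈ A (i.e. sums representable only with equal summands).
Enumerate pairs (a, a') with a < a' (symmetric, so each unordered pair gives one sum; this covers all a ≠ a'):
  -3 + -1 = -4
  -3 + 3 = 0
  -3 + 5 = 2
  -3 + 6 = 3
  -3 + 8 = 5
  -1 + 3 = 2
  -1 + 5 = 4
  -1 + 6 = 5
  -1 + 8 = 7
  3 + 5 = 8
  3 + 6 = 9
  3 + 8 = 11
  5 + 6 = 11
  5 + 8 = 13
  6 + 8 = 14
Collected distinct sums: {-4, 0, 2, 3, 4, 5, 7, 8, 9, 11, 13, 14}
|A +̂ A| = 12
(Reference bound: |A +̂ A| ≥ 2|A| - 3 for |A| ≥ 2, with |A| = 6 giving ≥ 9.)

|A +̂ A| = 12


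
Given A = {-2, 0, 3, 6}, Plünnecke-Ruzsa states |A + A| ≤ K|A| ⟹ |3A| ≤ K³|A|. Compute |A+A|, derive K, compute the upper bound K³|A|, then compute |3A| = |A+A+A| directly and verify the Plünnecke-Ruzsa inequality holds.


|A| = 4.
Step 1: Compute A + A by enumerating all 16 pairs.
A + A = {-4, -2, 0, 1, 3, 4, 6, 9, 12}, so |A + A| = 9.
Step 2: Doubling constant K = |A + A|/|A| = 9/4 = 9/4 ≈ 2.2500.
Step 3: Plünnecke-Ruzsa gives |3A| ≤ K³·|A| = (2.2500)³ · 4 ≈ 45.5625.
Step 4: Compute 3A = A + A + A directly by enumerating all triples (a,b,c) ∈ A³; |3A| = 16.
Step 5: Check 16 ≤ 45.5625? Yes ✓.

K = 9/4, Plünnecke-Ruzsa bound K³|A| ≈ 45.5625, |3A| = 16, inequality holds.


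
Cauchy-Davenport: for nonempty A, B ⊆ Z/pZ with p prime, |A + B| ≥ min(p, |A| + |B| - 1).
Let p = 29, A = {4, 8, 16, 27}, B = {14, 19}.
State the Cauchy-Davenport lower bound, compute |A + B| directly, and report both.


Cauchy-Davenport: |A + B| ≥ min(p, |A| + |B| - 1) for A, B nonempty in Z/pZ.
|A| = 4, |B| = 2, p = 29.
CD lower bound = min(29, 4 + 2 - 1) = min(29, 5) = 5.
Compute A + B mod 29 directly:
a = 4: 4+14=18, 4+19=23
a = 8: 8+14=22, 8+19=27
a = 16: 16+14=1, 16+19=6
a = 27: 27+14=12, 27+19=17
A + B = {1, 6, 12, 17, 18, 22, 23, 27}, so |A + B| = 8.
Verify: 8 ≥ 5? Yes ✓.

CD lower bound = 5, actual |A + B| = 8.


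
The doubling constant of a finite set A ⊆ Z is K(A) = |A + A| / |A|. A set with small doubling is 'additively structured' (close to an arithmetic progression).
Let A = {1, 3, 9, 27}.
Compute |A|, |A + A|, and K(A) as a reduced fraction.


|A| = 4.
Compute A + A by enumerating all 16 pairs.
A + A = {2, 4, 6, 10, 12, 18, 28, 30, 36, 54}, so |A + A| = 10.
K = |A + A| / |A| = 10/4 = 5/2 ≈ 2.5000.
Reference: AP of size 4 gives K = 7/4 ≈ 1.7500; a fully generic set of size 4 gives K ≈ 2.5000.

|A| = 4, |A + A| = 10, K = 10/4 = 5/2.


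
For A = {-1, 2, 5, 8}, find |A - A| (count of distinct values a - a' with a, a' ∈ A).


A - A = {a - a' : a, a' ∈ A}; |A| = 4.
Bounds: 2|A|-1 ≤ |A - A| ≤ |A|² - |A| + 1, i.e. 7 ≤ |A - A| ≤ 13.
Note: 0 ∈ A - A always (from a - a). The set is symmetric: if d ∈ A - A then -d ∈ A - A.
Enumerate nonzero differences d = a - a' with a > a' (then include -d):
Positive differences: {3, 6, 9}
Full difference set: {0} ∪ (positive diffs) ∪ (negative diffs).
|A - A| = 1 + 2·3 = 7 (matches direct enumeration: 7).

|A - A| = 7


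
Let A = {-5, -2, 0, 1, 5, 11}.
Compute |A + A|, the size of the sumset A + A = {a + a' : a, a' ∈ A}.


A + A = {a + a' : a, a' ∈ A}; |A| = 6.
General bounds: 2|A| - 1 ≤ |A + A| ≤ |A|(|A|+1)/2, i.e. 11 ≤ |A + A| ≤ 21.
Lower bound 2|A|-1 is attained iff A is an arithmetic progression.
Enumerate sums a + a' for a ≤ a' (symmetric, so this suffices):
a = -5: -5+-5=-10, -5+-2=-7, -5+0=-5, -5+1=-4, -5+5=0, -5+11=6
a = -2: -2+-2=-4, -2+0=-2, -2+1=-1, -2+5=3, -2+11=9
a = 0: 0+0=0, 0+1=1, 0+5=5, 0+11=11
a = 1: 1+1=2, 1+5=6, 1+11=12
a = 5: 5+5=10, 5+11=16
a = 11: 11+11=22
Distinct sums: {-10, -7, -5, -4, -2, -1, 0, 1, 2, 3, 5, 6, 9, 10, 11, 12, 16, 22}
|A + A| = 18

|A + A| = 18


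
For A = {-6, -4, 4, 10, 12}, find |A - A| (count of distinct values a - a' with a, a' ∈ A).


A - A = {a - a' : a, a' ∈ A}; |A| = 5.
Bounds: 2|A|-1 ≤ |A - A| ≤ |A|² - |A| + 1, i.e. 9 ≤ |A - A| ≤ 21.
Note: 0 ∈ A - A always (from a - a). The set is symmetric: if d ∈ A - A then -d ∈ A - A.
Enumerate nonzero differences d = a - a' with a > a' (then include -d):
Positive differences: {2, 6, 8, 10, 14, 16, 18}
Full difference set: {0} ∪ (positive diffs) ∪ (negative diffs).
|A - A| = 1 + 2·7 = 15 (matches direct enumeration: 15).

|A - A| = 15


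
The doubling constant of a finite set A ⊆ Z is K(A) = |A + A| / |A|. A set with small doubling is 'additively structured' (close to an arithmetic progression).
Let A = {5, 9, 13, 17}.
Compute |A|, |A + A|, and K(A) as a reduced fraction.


|A| = 4.
Compute A + A by enumerating all 16 pairs.
A + A = {10, 14, 18, 22, 26, 30, 34}, so |A + A| = 7.
K = |A + A| / |A| = 7/4 (already in lowest terms) ≈ 1.7500.
Reference: AP of size 4 gives K = 7/4 ≈ 1.7500; a fully generic set of size 4 gives K ≈ 2.5000.

|A| = 4, |A + A| = 7, K = 7/4.


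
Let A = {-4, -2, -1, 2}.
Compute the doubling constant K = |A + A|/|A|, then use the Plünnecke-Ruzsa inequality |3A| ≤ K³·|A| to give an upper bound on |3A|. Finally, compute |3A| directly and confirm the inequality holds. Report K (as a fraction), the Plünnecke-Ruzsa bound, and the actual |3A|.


|A| = 4.
Step 1: Compute A + A by enumerating all 16 pairs.
A + A = {-8, -6, -5, -4, -3, -2, 0, 1, 4}, so |A + A| = 9.
Step 2: Doubling constant K = |A + A|/|A| = 9/4 = 9/4 ≈ 2.2500.
Step 3: Plünnecke-Ruzsa gives |3A| ≤ K³·|A| = (2.2500)³ · 4 ≈ 45.5625.
Step 4: Compute 3A = A + A + A directly by enumerating all triples (a,b,c) ∈ A³; |3A| = 15.
Step 5: Check 15 ≤ 45.5625? Yes ✓.

K = 9/4, Plünnecke-Ruzsa bound K³|A| ≈ 45.5625, |3A| = 15, inequality holds.


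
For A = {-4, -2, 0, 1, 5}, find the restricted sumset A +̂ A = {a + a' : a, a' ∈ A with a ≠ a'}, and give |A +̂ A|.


Restricted sumset: A +̂ A = {a + a' : a ∈ A, a' ∈ A, a ≠ a'}.
Equivalently, take A + A and drop any sum 2a that is achievable ONLY as a + a for a ∈ A (i.e. sums representable only with equal summands).
Enumerate pairs (a, a') with a < a' (symmetric, so each unordered pair gives one sum; this covers all a ≠ a'):
  -4 + -2 = -6
  -4 + 0 = -4
  -4 + 1 = -3
  -4 + 5 = 1
  -2 + 0 = -2
  -2 + 1 = -1
  -2 + 5 = 3
  0 + 1 = 1
  0 + 5 = 5
  1 + 5 = 6
Collected distinct sums: {-6, -4, -3, -2, -1, 1, 3, 5, 6}
|A +̂ A| = 9
(Reference bound: |A +̂ A| ≥ 2|A| - 3 for |A| ≥ 2, with |A| = 5 giving ≥ 7.)

|A +̂ A| = 9


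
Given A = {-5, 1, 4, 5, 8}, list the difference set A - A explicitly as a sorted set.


A - A = {a - a' : a, a' ∈ A}.
Compute a - a' for each ordered pair (a, a'):
a = -5: -5--5=0, -5-1=-6, -5-4=-9, -5-5=-10, -5-8=-13
a = 1: 1--5=6, 1-1=0, 1-4=-3, 1-5=-4, 1-8=-7
a = 4: 4--5=9, 4-1=3, 4-4=0, 4-5=-1, 4-8=-4
a = 5: 5--5=10, 5-1=4, 5-4=1, 5-5=0, 5-8=-3
a = 8: 8--5=13, 8-1=7, 8-4=4, 8-5=3, 8-8=0
Collecting distinct values (and noting 0 appears from a-a):
A - A = {-13, -10, -9, -7, -6, -4, -3, -1, 0, 1, 3, 4, 6, 7, 9, 10, 13}
|A - A| = 17

A - A = {-13, -10, -9, -7, -6, -4, -3, -1, 0, 1, 3, 4, 6, 7, 9, 10, 13}


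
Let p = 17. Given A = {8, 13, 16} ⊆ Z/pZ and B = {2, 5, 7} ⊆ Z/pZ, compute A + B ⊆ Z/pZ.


Work in Z/17Z: reduce every sum a + b modulo 17.
Enumerate all 9 pairs:
a = 8: 8+2=10, 8+5=13, 8+7=15
a = 13: 13+2=15, 13+5=1, 13+7=3
a = 16: 16+2=1, 16+5=4, 16+7=6
Distinct residues collected: {1, 3, 4, 6, 10, 13, 15}
|A + B| = 7 (out of 17 total residues).

A + B = {1, 3, 4, 6, 10, 13, 15}


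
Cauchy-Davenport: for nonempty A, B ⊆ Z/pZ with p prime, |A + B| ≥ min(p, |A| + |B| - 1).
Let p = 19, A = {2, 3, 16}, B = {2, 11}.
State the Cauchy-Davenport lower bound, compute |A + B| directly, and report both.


Cauchy-Davenport: |A + B| ≥ min(p, |A| + |B| - 1) for A, B nonempty in Z/pZ.
|A| = 3, |B| = 2, p = 19.
CD lower bound = min(19, 3 + 2 - 1) = min(19, 4) = 4.
Compute A + B mod 19 directly:
a = 2: 2+2=4, 2+11=13
a = 3: 3+2=5, 3+11=14
a = 16: 16+2=18, 16+11=8
A + B = {4, 5, 8, 13, 14, 18}, so |A + B| = 6.
Verify: 6 ≥ 4? Yes ✓.

CD lower bound = 4, actual |A + B| = 6.


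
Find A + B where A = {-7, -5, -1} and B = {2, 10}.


A + B = {a + b : a ∈ A, b ∈ B}.
Enumerate all |A|·|B| = 3·2 = 6 pairs (a, b) and collect distinct sums.
a = -7: -7+2=-5, -7+10=3
a = -5: -5+2=-3, -5+10=5
a = -1: -1+2=1, -1+10=9
Collecting distinct sums: A + B = {-5, -3, 1, 3, 5, 9}
|A + B| = 6

A + B = {-5, -3, 1, 3, 5, 9}


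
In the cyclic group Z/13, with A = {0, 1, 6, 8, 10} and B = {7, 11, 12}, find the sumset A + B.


Work in Z/13Z: reduce every sum a + b modulo 13.
Enumerate all 15 pairs:
a = 0: 0+7=7, 0+11=11, 0+12=12
a = 1: 1+7=8, 1+11=12, 1+12=0
a = 6: 6+7=0, 6+11=4, 6+12=5
a = 8: 8+7=2, 8+11=6, 8+12=7
a = 10: 10+7=4, 10+11=8, 10+12=9
Distinct residues collected: {0, 2, 4, 5, 6, 7, 8, 9, 11, 12}
|A + B| = 10 (out of 13 total residues).

A + B = {0, 2, 4, 5, 6, 7, 8, 9, 11, 12}


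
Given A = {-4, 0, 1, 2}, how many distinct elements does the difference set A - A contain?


A - A = {a - a' : a, a' ∈ A}; |A| = 4.
Bounds: 2|A|-1 ≤ |A - A| ≤ |A|² - |A| + 1, i.e. 7 ≤ |A - A| ≤ 13.
Note: 0 ∈ A - A always (from a - a). The set is symmetric: if d ∈ A - A then -d ∈ A - A.
Enumerate nonzero differences d = a - a' with a > a' (then include -d):
Positive differences: {1, 2, 4, 5, 6}
Full difference set: {0} ∪ (positive diffs) ∪ (negative diffs).
|A - A| = 1 + 2·5 = 11 (matches direct enumeration: 11).

|A - A| = 11


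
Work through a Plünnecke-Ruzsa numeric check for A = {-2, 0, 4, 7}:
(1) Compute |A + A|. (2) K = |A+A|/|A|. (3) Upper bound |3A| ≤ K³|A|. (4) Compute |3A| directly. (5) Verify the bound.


|A| = 4.
Step 1: Compute A + A by enumerating all 16 pairs.
A + A = {-4, -2, 0, 2, 4, 5, 7, 8, 11, 14}, so |A + A| = 10.
Step 2: Doubling constant K = |A + A|/|A| = 10/4 = 10/4 ≈ 2.5000.
Step 3: Plünnecke-Ruzsa gives |3A| ≤ K³·|A| = (2.5000)³ · 4 ≈ 62.5000.
Step 4: Compute 3A = A + A + A directly by enumerating all triples (a,b,c) ∈ A³; |3A| = 18.
Step 5: Check 18 ≤ 62.5000? Yes ✓.

K = 10/4, Plünnecke-Ruzsa bound K³|A| ≈ 62.5000, |3A| = 18, inequality holds.
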